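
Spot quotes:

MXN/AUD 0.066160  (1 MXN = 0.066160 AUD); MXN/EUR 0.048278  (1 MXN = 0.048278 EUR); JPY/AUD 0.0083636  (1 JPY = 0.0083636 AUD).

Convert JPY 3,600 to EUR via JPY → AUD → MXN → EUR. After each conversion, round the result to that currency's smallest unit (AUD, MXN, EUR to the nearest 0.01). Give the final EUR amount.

JPY 3,600 × 0.0083636 = AUD 30.11
AUD 30.11 ÷ 0.066160 = MXN 455.11
MXN 455.11 × 0.048278 = EUR 21.97

EUR 21.97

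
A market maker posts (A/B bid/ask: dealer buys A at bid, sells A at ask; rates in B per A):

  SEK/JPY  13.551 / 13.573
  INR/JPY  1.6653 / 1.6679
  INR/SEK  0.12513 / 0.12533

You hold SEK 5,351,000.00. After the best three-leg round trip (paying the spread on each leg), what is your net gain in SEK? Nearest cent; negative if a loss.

Best loop SEK → JPY → INR → SEK:
SEK 5,351,000.00 × 13.551 (sell SEK at bid) = JPY 72,511,401
JPY 72,511,401 ÷ 1.6679 (buy INR at ask) = INR 43,474,669.34
INR 43,474,669.34 × 0.12513 (sell INR at bid) = SEK 5,439,985.38

Net profit: SEK 88,985.38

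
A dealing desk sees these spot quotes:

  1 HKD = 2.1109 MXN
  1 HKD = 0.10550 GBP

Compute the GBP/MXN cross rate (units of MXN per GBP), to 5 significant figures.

1 GBP ÷ 0.10550 = 9.47867 HKD
9.47867 HKD × 2.1109 = 20.0085 MXN

GBP/MXN = 20.009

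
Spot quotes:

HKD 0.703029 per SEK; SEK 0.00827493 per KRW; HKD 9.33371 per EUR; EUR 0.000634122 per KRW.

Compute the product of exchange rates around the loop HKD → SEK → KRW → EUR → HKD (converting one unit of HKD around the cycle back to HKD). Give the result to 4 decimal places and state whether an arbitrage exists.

Around HKD → SEK → KRW → EUR → HKD: 1 ÷ 0.703029 ÷ 0.00827493 × 0.000634122 × 9.33371 = 1.017395
Product > 1; profitable direction is HKD → SEK → KRW → EUR → HKD.

1.0174 (arbitrage exists)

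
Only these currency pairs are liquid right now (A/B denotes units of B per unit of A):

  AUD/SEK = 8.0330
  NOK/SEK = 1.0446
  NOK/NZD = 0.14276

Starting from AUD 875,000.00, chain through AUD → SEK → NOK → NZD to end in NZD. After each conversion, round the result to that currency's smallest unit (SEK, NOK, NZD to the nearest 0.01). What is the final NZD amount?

AUD 875,000.00 × 8.0330 = SEK 7,028,875.00
SEK 7,028,875.00 ÷ 1.0446 = NOK 6,728,771.78
NOK 6,728,771.78 × 0.14276 = NZD 960,599.46

NZD 960,599.46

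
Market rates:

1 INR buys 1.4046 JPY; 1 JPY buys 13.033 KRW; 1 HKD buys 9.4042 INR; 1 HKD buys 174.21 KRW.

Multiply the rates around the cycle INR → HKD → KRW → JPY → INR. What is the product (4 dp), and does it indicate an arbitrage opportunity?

Around INR → HKD → KRW → JPY → INR: 1 ÷ 9.4042 × 174.21 ÷ 13.033 ÷ 1.4046 = 1.011939
Product > 1; profitable direction is INR → HKD → KRW → JPY → INR.

1.0119 (arbitrage exists)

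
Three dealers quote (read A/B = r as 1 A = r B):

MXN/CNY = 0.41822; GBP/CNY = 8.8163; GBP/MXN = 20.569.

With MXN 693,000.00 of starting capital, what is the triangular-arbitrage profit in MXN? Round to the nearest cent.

Profit: MXN 17,234.26

Profitable loop is MXN → GBP → CNY → MXN:
MXN 693,000.00 ÷ 20.569 = GBP 33,691.48
GBP 33,691.48 × 8.8163 = CNY 297,034.17
CNY 297,034.17 ÷ 0.41822 = MXN 710,234.26
Profit = MXN 710,234.26 − MXN 693,000.00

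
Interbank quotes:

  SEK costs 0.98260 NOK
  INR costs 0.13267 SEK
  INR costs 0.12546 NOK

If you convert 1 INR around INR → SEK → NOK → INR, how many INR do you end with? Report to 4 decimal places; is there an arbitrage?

Around INR → SEK → NOK → INR: 1 × 0.13267 × 0.98260 ÷ 0.12546 = 1.039069
Product > 1; profitable direction is INR → SEK → NOK → INR.

1.0391 (arbitrage exists)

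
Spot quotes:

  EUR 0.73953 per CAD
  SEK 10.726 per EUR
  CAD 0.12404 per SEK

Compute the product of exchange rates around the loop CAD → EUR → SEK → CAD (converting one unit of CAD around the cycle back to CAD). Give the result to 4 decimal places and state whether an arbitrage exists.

0.9839 (arbitrage exists)

Around CAD → EUR → SEK → CAD: 1 × 0.73953 × 10.726 × 0.12404 = 0.983910
Product < 1; profitable direction is CAD → SEK → EUR → CAD.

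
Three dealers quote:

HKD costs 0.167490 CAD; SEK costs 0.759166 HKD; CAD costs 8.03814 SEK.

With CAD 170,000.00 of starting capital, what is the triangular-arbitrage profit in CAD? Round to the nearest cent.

Profitable loop is CAD → SEK → HKD → CAD:
CAD 170,000.00 × 8.03814 = SEK 1,366,483.80
SEK 1,366,483.80 × 0.759166 = HKD 1,037,388.04
HKD 1,037,388.04 × 0.167490 = CAD 173,752.12
Profit = CAD 173,752.12 − CAD 170,000.00

Profit: CAD 3,752.12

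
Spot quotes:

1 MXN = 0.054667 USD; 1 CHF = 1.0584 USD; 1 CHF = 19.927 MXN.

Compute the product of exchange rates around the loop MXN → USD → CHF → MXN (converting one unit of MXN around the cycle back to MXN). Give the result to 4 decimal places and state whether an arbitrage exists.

1.0292 (arbitrage exists)

Around MXN → USD → CHF → MXN: 1 × 0.054667 ÷ 1.0584 × 19.927 = 1.029242
Product > 1; profitable direction is MXN → USD → CHF → MXN.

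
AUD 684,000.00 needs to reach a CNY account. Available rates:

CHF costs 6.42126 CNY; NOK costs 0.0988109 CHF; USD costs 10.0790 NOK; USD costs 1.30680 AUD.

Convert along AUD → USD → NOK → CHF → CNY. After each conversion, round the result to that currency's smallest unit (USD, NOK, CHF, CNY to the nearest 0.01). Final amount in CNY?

CNY 3,347,260.67

AUD 684,000.00 ÷ 1.30680 = USD 523,415.98
USD 523,415.98 × 10.0790 = NOK 5,275,509.66
NOK 5,275,509.66 × 0.0988109 = CHF 521,277.86
CHF 521,277.86 × 6.42126 = CNY 3,347,260.67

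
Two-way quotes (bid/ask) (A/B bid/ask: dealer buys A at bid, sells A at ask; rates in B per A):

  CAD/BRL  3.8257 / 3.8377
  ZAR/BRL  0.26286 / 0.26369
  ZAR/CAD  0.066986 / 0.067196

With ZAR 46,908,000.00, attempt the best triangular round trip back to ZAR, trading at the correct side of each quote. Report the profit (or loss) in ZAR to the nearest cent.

Best loop ZAR → BRL → CAD → ZAR:
ZAR 46,908,000.00 × 0.26286 (sell ZAR at bid) = BRL 12,330,236.88
BRL 12,330,236.88 ÷ 3.8377 (buy CAD at ask) = CAD 3,212,923.59
CAD 3,212,923.59 ÷ 0.067196 (buy ZAR at ask) = ZAR 47,814,209.10

Net profit: ZAR 906,209.10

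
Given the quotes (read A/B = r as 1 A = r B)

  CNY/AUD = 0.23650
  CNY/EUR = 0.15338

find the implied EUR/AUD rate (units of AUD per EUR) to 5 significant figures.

1 EUR ÷ 0.15338 = 6.51975 CNY
6.51975 CNY × 0.23650 = 1.54192 AUD

EUR/AUD = 1.5419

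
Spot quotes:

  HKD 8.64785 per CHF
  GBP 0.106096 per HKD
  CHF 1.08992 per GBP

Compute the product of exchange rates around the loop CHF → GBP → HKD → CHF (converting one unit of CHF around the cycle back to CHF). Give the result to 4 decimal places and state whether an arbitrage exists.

Around CHF → GBP → HKD → CHF: 1 ÷ 1.08992 ÷ 0.106096 ÷ 8.64785 = 0.999996
Product ≈ 1 (deviation 0.000%, within rounding noise).

1.0000 (no arbitrage)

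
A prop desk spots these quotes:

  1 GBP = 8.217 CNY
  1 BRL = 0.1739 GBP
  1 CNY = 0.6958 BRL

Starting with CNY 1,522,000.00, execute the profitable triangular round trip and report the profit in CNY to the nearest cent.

Profit: CNY 8,796.14

Profitable loop is CNY → GBP → BRL → CNY:
CNY 1,522,000.00 ÷ 8.217 = GBP 185,225.75
GBP 185,225.75 ÷ 0.1739 = BRL 1,065,127.96
BRL 1,065,127.96 ÷ 0.6958 = CNY 1,530,796.14
Profit = CNY 1,530,796.14 − CNY 1,522,000.00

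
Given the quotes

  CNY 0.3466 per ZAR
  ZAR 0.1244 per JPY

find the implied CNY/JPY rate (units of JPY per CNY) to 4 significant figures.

1 CNY ÷ 0.3466 = 2.88517 ZAR
2.88517 ZAR ÷ 0.1244 = 23.1927 JPY

CNY/JPY = 23.19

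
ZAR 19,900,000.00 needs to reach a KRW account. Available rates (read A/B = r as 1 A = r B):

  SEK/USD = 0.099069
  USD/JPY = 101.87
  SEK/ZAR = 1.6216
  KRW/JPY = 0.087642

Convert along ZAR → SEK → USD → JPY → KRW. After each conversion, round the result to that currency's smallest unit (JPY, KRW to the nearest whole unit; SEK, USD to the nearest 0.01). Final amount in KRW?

KRW 1,413,126,846

ZAR 19,900,000.00 ÷ 1.6216 = SEK 12,271,830.29
SEK 12,271,830.29 × 0.099069 = USD 1,215,757.96
USD 1,215,757.96 × 101.87 = JPY 123,849,263
JPY 123,849,263 ÷ 0.087642 = KRW 1,413,126,846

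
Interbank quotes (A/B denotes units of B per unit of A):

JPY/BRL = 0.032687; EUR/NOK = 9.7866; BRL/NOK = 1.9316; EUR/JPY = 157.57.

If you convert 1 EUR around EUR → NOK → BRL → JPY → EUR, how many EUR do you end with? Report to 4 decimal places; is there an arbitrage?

Around EUR → NOK → BRL → JPY → EUR: 1 × 9.7866 ÷ 1.9316 ÷ 0.032687 ÷ 157.57 = 0.983708
Product < 1; profitable direction is EUR → JPY → BRL → NOK → EUR.

0.9837 (arbitrage exists)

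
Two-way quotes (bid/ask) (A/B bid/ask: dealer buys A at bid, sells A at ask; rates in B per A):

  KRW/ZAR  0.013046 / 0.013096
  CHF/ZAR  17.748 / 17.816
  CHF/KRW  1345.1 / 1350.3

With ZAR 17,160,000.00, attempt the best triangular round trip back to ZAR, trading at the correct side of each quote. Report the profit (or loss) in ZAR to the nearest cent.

Net profit: ZAR 62,562.50

Best loop ZAR → KRW → CHF → ZAR:
ZAR 17,160,000.00 ÷ 0.013096 (buy KRW at ask) = KRW 1,310,323,763
KRW 1,310,323,763 ÷ 1350.3 (buy CHF at ask) = CHF 970,394.55
CHF 970,394.55 × 17.748 (sell CHF at bid) = ZAR 17,222,562.50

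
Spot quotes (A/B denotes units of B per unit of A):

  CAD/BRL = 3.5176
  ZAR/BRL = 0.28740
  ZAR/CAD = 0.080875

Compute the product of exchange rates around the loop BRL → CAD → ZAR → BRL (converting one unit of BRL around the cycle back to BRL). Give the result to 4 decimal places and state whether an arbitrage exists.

1.0102 (arbitrage exists)

Around BRL → CAD → ZAR → BRL: 1 ÷ 3.5176 ÷ 0.080875 × 0.28740 = 1.010243
Product > 1; profitable direction is BRL → CAD → ZAR → BRL.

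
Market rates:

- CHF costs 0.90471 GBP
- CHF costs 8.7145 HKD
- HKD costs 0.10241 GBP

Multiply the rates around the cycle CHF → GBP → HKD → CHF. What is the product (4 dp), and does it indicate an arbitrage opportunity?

Around CHF → GBP → HKD → CHF: 1 × 0.90471 ÷ 0.10241 ÷ 8.7145 = 1.013735
Product > 1; profitable direction is CHF → GBP → HKD → CHF.

1.0137 (arbitrage exists)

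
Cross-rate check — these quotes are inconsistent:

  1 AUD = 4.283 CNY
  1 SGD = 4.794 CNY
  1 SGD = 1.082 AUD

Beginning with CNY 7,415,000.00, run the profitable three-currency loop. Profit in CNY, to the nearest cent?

Profit: CNY 255,679.72

Profitable loop is CNY → AUD → SGD → CNY:
CNY 7,415,000.00 ÷ 4.283 = AUD 1,731,263.13
AUD 1,731,263.13 ÷ 1.082 = SGD 1,600,058.35
SGD 1,600,058.35 × 4.794 = CNY 7,670,679.72
Profit = CNY 7,670,679.72 − CNY 7,415,000.00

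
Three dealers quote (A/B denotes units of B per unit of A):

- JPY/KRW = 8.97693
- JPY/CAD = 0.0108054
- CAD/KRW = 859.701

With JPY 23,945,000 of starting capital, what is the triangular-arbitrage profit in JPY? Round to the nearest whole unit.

Profitable loop is JPY → CAD → KRW → JPY:
JPY 23,945,000 × 0.0108054 = CAD 258,735.30
CAD 258,735.30 × 859.701 = KRW 222,434,999
KRW 222,434,999 ÷ 8.97693 = JPY 24,778,515
Profit = JPY 24,778,515 − JPY 23,945,000

Profit: JPY 833,515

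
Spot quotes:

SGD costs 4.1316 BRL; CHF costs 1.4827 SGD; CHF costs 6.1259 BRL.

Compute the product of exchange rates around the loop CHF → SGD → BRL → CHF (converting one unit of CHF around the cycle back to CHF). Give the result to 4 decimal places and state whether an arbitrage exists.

Around CHF → SGD → BRL → CHF: 1 × 1.4827 × 4.1316 ÷ 6.1259 = 1.000004
Product ≈ 1 (deviation 0.000%, within rounding noise).

1.0000 (no arbitrage)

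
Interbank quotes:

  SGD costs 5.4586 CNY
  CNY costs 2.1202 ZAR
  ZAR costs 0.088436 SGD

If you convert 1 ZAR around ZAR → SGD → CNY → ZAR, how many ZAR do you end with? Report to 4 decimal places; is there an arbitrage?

1.0235 (arbitrage exists)

Around ZAR → SGD → CNY → ZAR: 1 × 0.088436 × 5.4586 × 2.1202 = 1.023498
Product > 1; profitable direction is ZAR → SGD → CNY → ZAR.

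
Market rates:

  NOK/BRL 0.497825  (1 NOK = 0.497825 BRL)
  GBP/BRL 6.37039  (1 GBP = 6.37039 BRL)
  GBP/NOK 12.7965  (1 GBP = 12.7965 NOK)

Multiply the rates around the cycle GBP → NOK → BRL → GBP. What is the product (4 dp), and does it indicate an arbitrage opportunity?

1.0000 (no arbitrage)

Around GBP → NOK → BRL → GBP: 1 × 12.7965 × 0.497825 ÷ 6.37039 = 1.000004
Product ≈ 1 (deviation 0.000%, within rounding noise).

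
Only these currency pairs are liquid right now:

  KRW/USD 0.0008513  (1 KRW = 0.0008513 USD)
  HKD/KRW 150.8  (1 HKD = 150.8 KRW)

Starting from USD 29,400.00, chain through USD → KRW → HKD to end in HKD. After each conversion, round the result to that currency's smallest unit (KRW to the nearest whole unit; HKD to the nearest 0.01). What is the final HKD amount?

HKD 229,014.69

USD 29,400.00 ÷ 0.0008513 = KRW 34,535,416
KRW 34,535,416 ÷ 150.8 = HKD 229,014.69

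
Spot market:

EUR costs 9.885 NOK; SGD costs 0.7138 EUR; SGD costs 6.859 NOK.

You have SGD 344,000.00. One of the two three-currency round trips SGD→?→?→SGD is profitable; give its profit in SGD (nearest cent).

Profitable loop is SGD → EUR → NOK → SGD:
SGD 344,000.00 × 0.7138 = EUR 245,547.20
EUR 245,547.20 × 9.885 = NOK 2,427,234.07
NOK 2,427,234.07 ÷ 6.859 = SGD 353,875.79
Profit = SGD 353,875.79 − SGD 344,000.00

Profit: SGD 9,875.79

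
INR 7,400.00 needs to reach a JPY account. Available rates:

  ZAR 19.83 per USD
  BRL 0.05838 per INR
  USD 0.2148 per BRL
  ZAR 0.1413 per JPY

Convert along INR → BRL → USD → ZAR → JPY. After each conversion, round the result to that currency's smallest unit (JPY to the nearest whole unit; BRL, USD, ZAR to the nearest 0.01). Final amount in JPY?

JPY 13,023

INR 7,400.00 × 0.05838 = BRL 432.01
BRL 432.01 × 0.2148 = USD 92.80
USD 92.80 × 19.83 = ZAR 1,840.22
ZAR 1,840.22 ÷ 0.1413 = JPY 13,023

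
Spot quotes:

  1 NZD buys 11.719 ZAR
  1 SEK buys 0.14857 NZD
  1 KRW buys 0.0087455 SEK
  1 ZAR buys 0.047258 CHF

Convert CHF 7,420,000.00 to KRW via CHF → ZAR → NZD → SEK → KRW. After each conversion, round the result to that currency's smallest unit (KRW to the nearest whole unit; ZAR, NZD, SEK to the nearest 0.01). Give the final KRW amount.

KRW 10,311,509,484

CHF 7,420,000.00 ÷ 0.047258 = ZAR 157,010,453.26
ZAR 157,010,453.26 ÷ 11.719 = NZD 13,397,939.52
NZD 13,397,939.52 ÷ 0.14857 = SEK 90,179,306.19
SEK 90,179,306.19 ÷ 0.0087455 = KRW 10,311,509,484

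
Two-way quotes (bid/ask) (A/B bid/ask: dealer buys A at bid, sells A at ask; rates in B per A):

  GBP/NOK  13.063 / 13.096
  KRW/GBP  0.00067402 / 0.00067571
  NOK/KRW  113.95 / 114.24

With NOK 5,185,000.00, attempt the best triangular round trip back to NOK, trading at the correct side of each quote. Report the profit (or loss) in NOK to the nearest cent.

Best loop NOK → KRW → GBP → NOK:
NOK 5,185,000.00 × 113.95 (sell NOK at bid) = KRW 590,830,750
KRW 590,830,750 × 0.00067402 (sell KRW at bid) = GBP 398,231.74
GBP 398,231.74 × 13.063 (sell GBP at bid) = NOK 5,202,101.25

Net profit: NOK 17,101.25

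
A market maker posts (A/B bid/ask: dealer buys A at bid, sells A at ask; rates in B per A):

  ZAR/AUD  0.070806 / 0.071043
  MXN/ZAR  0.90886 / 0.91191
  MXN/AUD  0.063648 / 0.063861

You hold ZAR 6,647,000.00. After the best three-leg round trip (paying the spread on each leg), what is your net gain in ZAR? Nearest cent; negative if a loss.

Net profit: ZAR 51,183.09

Best loop ZAR → AUD → MXN → ZAR:
ZAR 6,647,000.00 × 0.070806 (sell ZAR at bid) = AUD 470,647.48
AUD 470,647.48 ÷ 0.063861 (buy MXN at ask) = MXN 7,369,873.35
MXN 7,369,873.35 × 0.90886 (sell MXN at bid) = ZAR 6,698,183.09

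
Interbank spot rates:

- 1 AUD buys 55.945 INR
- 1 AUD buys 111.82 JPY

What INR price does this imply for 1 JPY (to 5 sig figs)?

1 JPY ÷ 111.82 = 0.00894294 AUD
0.00894294 AUD × 55.945 = 0.500313 INR

JPY/INR = 0.50031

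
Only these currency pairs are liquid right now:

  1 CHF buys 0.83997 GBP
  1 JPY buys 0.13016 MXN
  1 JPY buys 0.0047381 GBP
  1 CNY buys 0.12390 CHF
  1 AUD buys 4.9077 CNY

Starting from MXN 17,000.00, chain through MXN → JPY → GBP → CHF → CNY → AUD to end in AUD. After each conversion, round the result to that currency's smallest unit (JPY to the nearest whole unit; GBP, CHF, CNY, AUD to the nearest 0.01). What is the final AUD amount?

AUD 1,211.60

MXN 17,000.00 ÷ 0.13016 = JPY 130,608
JPY 130,608 × 0.0047381 = GBP 618.83
GBP 618.83 ÷ 0.83997 = CHF 736.73
CHF 736.73 ÷ 0.12390 = CNY 5,946.17
CNY 5,946.17 ÷ 4.9077 = AUD 1,211.60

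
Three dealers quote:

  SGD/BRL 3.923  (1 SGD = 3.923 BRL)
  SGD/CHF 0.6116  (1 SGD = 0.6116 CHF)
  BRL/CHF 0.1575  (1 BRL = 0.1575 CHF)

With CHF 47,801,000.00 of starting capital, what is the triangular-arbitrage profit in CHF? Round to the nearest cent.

Profit: CHF 490,241.62

Profitable loop is CHF → SGD → BRL → CHF:
CHF 47,801,000.00 ÷ 0.6116 = SGD 78,157,292.35
SGD 78,157,292.35 × 3.923 = BRL 306,611,057.88
BRL 306,611,057.88 × 0.1575 = CHF 48,291,241.62
Profit = CHF 48,291,241.62 − CHF 47,801,000.00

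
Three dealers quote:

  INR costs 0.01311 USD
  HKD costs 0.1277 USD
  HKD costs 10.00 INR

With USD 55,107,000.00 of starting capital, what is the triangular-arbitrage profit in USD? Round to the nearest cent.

Profit: USD 1,467,218.48

Profitable loop is USD → HKD → INR → USD:
USD 55,107,000.00 ÷ 0.1277 = HKD 431,534,847.30
HKD 431,534,847.30 × 10.00 = INR 4,315,348,472.98
INR 4,315,348,472.98 × 0.01311 = USD 56,574,218.48
Profit = USD 56,574,218.48 − USD 55,107,000.00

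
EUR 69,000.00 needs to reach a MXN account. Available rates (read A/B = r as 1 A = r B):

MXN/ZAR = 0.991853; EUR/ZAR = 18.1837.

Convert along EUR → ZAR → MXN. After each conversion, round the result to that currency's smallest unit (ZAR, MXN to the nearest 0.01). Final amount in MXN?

MXN 1,264,981.10

EUR 69,000.00 × 18.1837 = ZAR 1,254,675.30
ZAR 1,254,675.30 ÷ 0.991853 = MXN 1,264,981.10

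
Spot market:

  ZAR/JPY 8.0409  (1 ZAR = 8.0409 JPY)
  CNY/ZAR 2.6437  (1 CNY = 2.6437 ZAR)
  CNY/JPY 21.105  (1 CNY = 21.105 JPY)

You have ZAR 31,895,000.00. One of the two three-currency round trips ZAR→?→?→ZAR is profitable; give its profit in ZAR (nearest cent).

Profitable loop is ZAR → JPY → CNY → ZAR:
ZAR 31,895,000.00 × 8.0409 = JPY 256,464,506
JPY 256,464,506 ÷ 21.105 = CNY 12,151,836.32
CNY 12,151,836.32 × 2.6437 = ZAR 32,125,809.67
Profit = ZAR 32,125,809.67 − ZAR 31,895,000.00

Profit: ZAR 230,809.67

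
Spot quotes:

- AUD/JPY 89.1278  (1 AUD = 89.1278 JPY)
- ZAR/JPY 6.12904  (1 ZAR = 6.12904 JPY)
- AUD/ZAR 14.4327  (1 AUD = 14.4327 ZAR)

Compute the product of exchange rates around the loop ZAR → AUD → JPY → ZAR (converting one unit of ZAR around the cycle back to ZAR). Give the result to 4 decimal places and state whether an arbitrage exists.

1.0076 (arbitrage exists)

Around ZAR → AUD → JPY → ZAR: 1 ÷ 14.4327 × 89.1278 ÷ 6.12904 = 1.007565
Product > 1; profitable direction is ZAR → AUD → JPY → ZAR.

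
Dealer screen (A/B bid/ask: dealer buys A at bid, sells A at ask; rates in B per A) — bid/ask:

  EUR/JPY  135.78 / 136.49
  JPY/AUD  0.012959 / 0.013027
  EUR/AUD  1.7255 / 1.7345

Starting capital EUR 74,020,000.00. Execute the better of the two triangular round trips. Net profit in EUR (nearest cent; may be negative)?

Best loop EUR → JPY → AUD → EUR:
EUR 74,020,000.00 × 135.78 (sell EUR at bid) = JPY 10,050,435,600
JPY 10,050,435,600 × 0.012959 (sell JPY at bid) = AUD 130,243,594.94
AUD 130,243,594.94 ÷ 1.7345 (buy EUR at ask) = EUR 75,089,994.20

Net profit: EUR 1,069,994.20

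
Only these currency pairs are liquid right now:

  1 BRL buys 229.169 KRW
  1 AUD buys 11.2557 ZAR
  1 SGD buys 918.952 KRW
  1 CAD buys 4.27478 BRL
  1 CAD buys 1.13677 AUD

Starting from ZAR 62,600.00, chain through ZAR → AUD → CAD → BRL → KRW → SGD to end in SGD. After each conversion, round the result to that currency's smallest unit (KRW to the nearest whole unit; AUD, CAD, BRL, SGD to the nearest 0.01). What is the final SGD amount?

ZAR 62,600.00 ÷ 11.2557 = AUD 5,561.63
AUD 5,561.63 ÷ 1.13677 = CAD 4,892.48
CAD 4,892.48 × 4.27478 = BRL 20,914.28
BRL 20,914.28 × 229.169 = KRW 4,792,905
KRW 4,792,905 ÷ 918.952 = SGD 5,215.62

SGD 5,215.62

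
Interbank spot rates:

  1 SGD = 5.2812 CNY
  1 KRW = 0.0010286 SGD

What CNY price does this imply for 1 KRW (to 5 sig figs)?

1 KRW × 0.0010286 = 0.0010286 SGD
0.0010286 SGD × 5.2812 = 0.00543224 CNY

KRW/CNY = 0.0054322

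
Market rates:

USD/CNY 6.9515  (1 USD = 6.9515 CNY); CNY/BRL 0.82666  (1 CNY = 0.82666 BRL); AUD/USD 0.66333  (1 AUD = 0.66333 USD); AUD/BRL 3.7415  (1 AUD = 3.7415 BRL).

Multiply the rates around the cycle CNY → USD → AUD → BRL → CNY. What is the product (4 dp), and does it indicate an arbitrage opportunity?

0.9815 (arbitrage exists)

Around CNY → USD → AUD → BRL → CNY: 1 ÷ 6.9515 ÷ 0.66333 × 3.7415 ÷ 0.82666 = 0.981546
Product < 1; profitable direction is CNY → BRL → AUD → USD → CNY.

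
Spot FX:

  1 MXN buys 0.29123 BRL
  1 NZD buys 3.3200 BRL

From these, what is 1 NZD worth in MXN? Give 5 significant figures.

1 NZD × 3.3200 = 3.32 BRL
3.32 BRL ÷ 0.29123 = 11.3999 MXN

NZD/MXN = 11.400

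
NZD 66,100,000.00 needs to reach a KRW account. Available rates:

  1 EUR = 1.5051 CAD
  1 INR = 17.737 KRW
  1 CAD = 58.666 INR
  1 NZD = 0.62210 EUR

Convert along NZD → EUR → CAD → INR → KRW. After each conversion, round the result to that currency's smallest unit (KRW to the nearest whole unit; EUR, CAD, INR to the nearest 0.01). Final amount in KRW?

NZD 66,100,000.00 × 0.62210 = EUR 41,120,810.00
EUR 41,120,810.00 × 1.5051 = CAD 61,890,931.13
CAD 61,890,931.13 × 58.666 = INR 3,630,893,365.67
INR 3,630,893,365.67 × 17.737 = KRW 64,401,155,627

KRW 64,401,155,627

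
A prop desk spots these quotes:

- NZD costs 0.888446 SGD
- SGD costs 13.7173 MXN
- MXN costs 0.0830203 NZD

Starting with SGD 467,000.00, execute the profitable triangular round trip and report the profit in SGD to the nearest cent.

Profit: SGD 5,498.95

Profitable loop is SGD → MXN → NZD → SGD:
SGD 467,000.00 × 13.7173 = MXN 6,405,979.10
MXN 6,405,979.10 × 0.0830203 = NZD 531,826.31
NZD 531,826.31 × 0.888446 = SGD 472,498.95
Profit = SGD 472,498.95 − SGD 467,000.00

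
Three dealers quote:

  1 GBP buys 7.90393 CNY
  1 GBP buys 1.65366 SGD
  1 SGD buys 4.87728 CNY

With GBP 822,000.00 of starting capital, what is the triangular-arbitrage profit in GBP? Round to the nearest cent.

Profitable loop is GBP → SGD → CNY → GBP:
GBP 822,000.00 × 1.65366 = SGD 1,359,308.52
SGD 1,359,308.52 × 4.87728 = CNY 6,629,728.26
CNY 6,629,728.26 ÷ 7.90393 = GBP 838,788.84
Profit = GBP 838,788.84 − GBP 822,000.00

Profit: GBP 16,788.84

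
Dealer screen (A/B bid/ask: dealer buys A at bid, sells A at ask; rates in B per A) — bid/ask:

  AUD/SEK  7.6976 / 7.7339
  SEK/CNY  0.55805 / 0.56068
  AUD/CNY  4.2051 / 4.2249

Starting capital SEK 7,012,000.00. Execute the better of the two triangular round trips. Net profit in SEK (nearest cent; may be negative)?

Net profit: SEK 117,415.49

Best loop SEK → CNY → AUD → SEK:
SEK 7,012,000.00 × 0.55805 (sell SEK at bid) = CNY 3,913,046.60
CNY 3,913,046.60 ÷ 4.2249 (buy AUD at ask) = AUD 926,186.80
AUD 926,186.80 × 7.6976 (sell AUD at bid) = SEK 7,129,415.49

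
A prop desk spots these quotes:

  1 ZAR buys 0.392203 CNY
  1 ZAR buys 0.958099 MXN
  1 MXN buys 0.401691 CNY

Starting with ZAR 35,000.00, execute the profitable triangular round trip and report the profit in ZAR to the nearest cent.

Profitable loop is ZAR → CNY → MXN → ZAR:
ZAR 35,000.00 × 0.392203 = CNY 13,727.11
CNY 13,727.11 ÷ 0.401691 = MXN 34,173.29
MXN 34,173.29 ÷ 0.958099 = ZAR 35,667.81
Profit = ZAR 35,667.81 − ZAR 35,000.00

Profit: ZAR 667.81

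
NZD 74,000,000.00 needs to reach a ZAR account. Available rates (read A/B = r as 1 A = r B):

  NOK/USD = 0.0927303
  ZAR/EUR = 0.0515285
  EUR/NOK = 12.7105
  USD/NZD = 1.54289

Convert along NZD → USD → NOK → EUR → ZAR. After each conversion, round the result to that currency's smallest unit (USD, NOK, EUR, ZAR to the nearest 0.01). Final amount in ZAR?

ZAR 789,705,122.99

NZD 74,000,000.00 ÷ 1.54289 = USD 47,961,941.55
USD 47,961,941.55 ÷ 0.0927303 = NOK 517,219,738.86
NOK 517,219,738.86 ÷ 12.7105 = EUR 40,692,320.43
EUR 40,692,320.43 ÷ 0.0515285 = ZAR 789,705,122.99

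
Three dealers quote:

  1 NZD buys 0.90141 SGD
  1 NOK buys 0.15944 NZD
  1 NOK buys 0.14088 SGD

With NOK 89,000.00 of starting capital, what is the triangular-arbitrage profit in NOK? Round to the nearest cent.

Profit: NOK 1,794.66

Profitable loop is NOK → NZD → SGD → NOK:
NOK 89,000.00 × 0.15944 = NZD 14,190.16
NZD 14,190.16 × 0.90141 = SGD 12,791.15
SGD 12,791.15 ÷ 0.14088 = NOK 90,794.66
Profit = NOK 90,794.66 − NOK 89,000.00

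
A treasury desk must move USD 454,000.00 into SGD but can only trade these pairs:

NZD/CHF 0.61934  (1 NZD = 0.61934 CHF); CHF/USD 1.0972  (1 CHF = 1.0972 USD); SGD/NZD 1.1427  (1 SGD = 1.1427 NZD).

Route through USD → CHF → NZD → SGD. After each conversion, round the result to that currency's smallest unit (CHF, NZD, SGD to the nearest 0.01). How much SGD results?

SGD 584,667.15

USD 454,000.00 ÷ 1.0972 = CHF 413,780.53
CHF 413,780.53 ÷ 0.61934 = NZD 668,099.15
NZD 668,099.15 ÷ 1.1427 = SGD 584,667.15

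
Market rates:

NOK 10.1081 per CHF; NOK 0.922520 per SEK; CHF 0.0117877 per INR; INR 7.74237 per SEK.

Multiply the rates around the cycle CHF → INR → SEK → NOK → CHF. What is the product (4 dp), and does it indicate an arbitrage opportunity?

Around CHF → INR → SEK → NOK → CHF: 1 ÷ 0.0117877 ÷ 7.74237 × 0.922520 ÷ 10.1081 = 1.000008
Product ≈ 1 (deviation 0.001%, within rounding noise).

1.0000 (no arbitrage)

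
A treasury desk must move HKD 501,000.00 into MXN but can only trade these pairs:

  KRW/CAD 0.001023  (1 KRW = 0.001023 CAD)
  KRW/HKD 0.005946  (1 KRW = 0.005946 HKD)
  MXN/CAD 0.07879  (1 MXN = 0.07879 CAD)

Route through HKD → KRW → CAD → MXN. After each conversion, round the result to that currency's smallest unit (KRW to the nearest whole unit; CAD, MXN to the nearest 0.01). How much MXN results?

MXN 1,094,000.13

HKD 501,000.00 ÷ 0.005946 = KRW 84,258,325
KRW 84,258,325 × 0.001023 = CAD 86,196.27
CAD 86,196.27 ÷ 0.07879 = MXN 1,094,000.13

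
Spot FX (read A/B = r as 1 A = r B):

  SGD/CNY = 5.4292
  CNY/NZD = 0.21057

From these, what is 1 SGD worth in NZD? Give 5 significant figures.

1 SGD × 5.4292 = 5.4292 CNY
5.4292 CNY × 0.21057 = 1.14323 NZD

SGD/NZD = 1.1432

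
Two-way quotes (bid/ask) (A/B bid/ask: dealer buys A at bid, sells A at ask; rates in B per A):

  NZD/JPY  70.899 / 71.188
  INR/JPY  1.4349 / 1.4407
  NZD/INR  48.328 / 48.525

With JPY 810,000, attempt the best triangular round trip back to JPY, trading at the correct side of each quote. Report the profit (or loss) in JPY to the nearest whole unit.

Net profit: JPY 11,459

Best loop JPY → INR → NZD → JPY:
JPY 810,000 ÷ 1.4407 (buy INR at ask) = INR 562,226.70
INR 562,226.70 ÷ 48.525 (buy NZD at ask) = NZD 11,586.33
NZD 11,586.33 × 70.899 (sell NZD at bid) = JPY 821,459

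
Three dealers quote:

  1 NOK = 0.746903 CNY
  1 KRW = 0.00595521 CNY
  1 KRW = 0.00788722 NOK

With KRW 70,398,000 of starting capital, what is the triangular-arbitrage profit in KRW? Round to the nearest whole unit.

Profitable loop is KRW → CNY → NOK → KRW:
KRW 70,398,000 × 0.00595521 = CNY 419,234.87
CNY 419,234.87 ÷ 0.746903 = NOK 561,297.62
NOK 561,297.62 ÷ 0.00788722 = KRW 71,165,457
Profit = KRW 71,165,457 − KRW 70,398,000

Profit: KRW 767,457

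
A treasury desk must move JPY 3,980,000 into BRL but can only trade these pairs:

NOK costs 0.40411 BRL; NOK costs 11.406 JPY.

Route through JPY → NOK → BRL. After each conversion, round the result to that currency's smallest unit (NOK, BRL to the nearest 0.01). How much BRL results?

BRL 141,009.80

JPY 3,980,000 ÷ 11.406 = NOK 348,939.15
NOK 348,939.15 × 0.40411 = BRL 141,009.80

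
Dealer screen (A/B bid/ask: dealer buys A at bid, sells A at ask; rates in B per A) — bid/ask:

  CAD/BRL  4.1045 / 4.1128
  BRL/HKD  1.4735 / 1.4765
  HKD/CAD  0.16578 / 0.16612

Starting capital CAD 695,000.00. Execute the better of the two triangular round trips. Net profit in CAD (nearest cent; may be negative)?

Best loop CAD → BRL → HKD → CAD:
CAD 695,000.00 × 4.1045 (sell CAD at bid) = BRL 2,852,627.50
BRL 2,852,627.50 × 1.4735 (sell BRL at bid) = HKD 4,203,346.62
HKD 4,203,346.62 × 0.16578 (sell HKD at bid) = CAD 696,830.80

Net profit: CAD 1,830.80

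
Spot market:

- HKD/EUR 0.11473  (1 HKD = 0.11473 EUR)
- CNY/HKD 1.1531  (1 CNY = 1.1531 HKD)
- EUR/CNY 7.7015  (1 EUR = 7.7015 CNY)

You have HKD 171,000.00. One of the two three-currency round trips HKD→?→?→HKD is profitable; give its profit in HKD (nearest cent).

Profitable loop is HKD → EUR → CNY → HKD:
HKD 171,000.00 × 0.11473 = EUR 19,618.83
EUR 19,618.83 × 7.7015 = CNY 151,094.42
CNY 151,094.42 × 1.1531 = HKD 174,226.97
Profit = HKD 174,226.97 − HKD 171,000.00

Profit: HKD 3,226.97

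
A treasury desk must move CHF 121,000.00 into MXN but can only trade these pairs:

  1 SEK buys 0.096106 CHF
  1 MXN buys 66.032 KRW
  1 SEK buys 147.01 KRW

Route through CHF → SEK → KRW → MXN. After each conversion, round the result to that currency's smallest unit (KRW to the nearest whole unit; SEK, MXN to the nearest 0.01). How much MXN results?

CHF 121,000.00 ÷ 0.096106 = SEK 1,259,026.49
SEK 1,259,026.49 × 147.01 = KRW 185,089,484
KRW 185,089,484 ÷ 66.032 = MXN 2,803,027.08

MXN 2,803,027.08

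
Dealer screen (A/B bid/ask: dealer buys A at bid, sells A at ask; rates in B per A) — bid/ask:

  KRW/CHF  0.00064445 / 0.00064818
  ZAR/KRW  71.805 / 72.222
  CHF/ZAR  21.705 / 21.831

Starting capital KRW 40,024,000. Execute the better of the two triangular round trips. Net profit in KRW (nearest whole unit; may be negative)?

Net profit: KRW 175,828

Best loop KRW → CHF → ZAR → KRW:
KRW 40,024,000 × 0.00064445 (sell KRW at bid) = CHF 25,793.47
CHF 25,793.47 × 21.705 (sell CHF at bid) = ZAR 559,847.20
ZAR 559,847.20 × 71.805 (sell ZAR at bid) = KRW 40,199,828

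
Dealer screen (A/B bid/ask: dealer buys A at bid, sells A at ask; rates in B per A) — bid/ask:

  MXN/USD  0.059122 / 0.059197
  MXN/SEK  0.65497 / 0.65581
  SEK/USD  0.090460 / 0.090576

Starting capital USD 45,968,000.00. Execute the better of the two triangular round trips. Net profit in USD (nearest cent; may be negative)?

Best loop USD → MXN → SEK → USD:
USD 45,968,000.00 ÷ 0.059197 (buy MXN at ask) = MXN 776,525,837.46
MXN 776,525,837.46 × 0.65497 (sell MXN at bid) = SEK 508,601,127.76
SEK 508,601,127.76 × 0.090460 (sell SEK at bid) = USD 46,008,058.02

Net profit: USD 40,058.02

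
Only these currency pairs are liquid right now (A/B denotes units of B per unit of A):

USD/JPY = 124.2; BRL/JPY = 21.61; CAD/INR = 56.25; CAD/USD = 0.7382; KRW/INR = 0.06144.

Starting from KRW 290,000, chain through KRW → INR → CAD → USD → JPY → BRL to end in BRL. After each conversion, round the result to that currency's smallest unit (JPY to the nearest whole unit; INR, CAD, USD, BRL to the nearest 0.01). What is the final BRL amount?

BRL 1,343.91

KRW 290,000 × 0.06144 = INR 17,817.60
INR 17,817.60 ÷ 56.25 = CAD 316.76
CAD 316.76 × 0.7382 = USD 233.83
USD 233.83 × 124.2 = JPY 29,042
JPY 29,042 ÷ 21.61 = BRL 1,343.91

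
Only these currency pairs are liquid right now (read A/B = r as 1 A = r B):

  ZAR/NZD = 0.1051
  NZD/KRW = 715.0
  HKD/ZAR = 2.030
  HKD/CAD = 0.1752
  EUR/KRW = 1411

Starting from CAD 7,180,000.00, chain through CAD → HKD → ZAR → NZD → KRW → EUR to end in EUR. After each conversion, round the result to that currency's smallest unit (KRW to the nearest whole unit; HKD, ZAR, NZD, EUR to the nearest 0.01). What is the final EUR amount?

EUR 4,430,656.94

CAD 7,180,000.00 ÷ 0.1752 = HKD 40,981,735.16
HKD 40,981,735.16 × 2.030 = ZAR 83,192,922.37
ZAR 83,192,922.37 × 0.1051 = NZD 8,743,576.14
NZD 8,743,576.14 × 715.0 = KRW 6,251,656,940
KRW 6,251,656,940 ÷ 1411 = EUR 4,430,656.94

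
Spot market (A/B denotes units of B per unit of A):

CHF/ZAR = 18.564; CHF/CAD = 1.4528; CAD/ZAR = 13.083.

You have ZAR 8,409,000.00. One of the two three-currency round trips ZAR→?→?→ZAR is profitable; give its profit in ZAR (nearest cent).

Profit: ZAR 200,659.29

Profitable loop is ZAR → CHF → CAD → ZAR:
ZAR 8,409,000.00 ÷ 18.564 = CHF 452,973.50
CHF 452,973.50 × 1.4528 = CAD 658,079.90
CAD 658,079.90 × 13.083 = ZAR 8,609,659.29
Profit = ZAR 8,609,659.29 − ZAR 8,409,000.00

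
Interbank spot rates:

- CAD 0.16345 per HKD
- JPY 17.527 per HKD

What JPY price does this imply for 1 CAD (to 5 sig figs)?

CAD/JPY = 107.23

1 CAD ÷ 0.16345 = 6.11808 HKD
6.11808 HKD × 17.527 = 107.232 JPY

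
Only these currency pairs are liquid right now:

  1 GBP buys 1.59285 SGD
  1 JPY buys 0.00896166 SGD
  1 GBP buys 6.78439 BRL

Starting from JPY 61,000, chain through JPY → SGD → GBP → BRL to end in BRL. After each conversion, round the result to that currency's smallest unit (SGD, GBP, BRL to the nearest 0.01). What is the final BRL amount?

JPY 61,000 × 0.00896166 = SGD 546.66
SGD 546.66 ÷ 1.59285 = GBP 343.20
GBP 343.20 × 6.78439 = BRL 2,328.40

BRL 2,328.40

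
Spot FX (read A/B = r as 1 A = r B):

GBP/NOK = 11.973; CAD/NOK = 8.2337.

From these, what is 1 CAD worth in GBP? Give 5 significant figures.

CAD/GBP = 0.68769

1 CAD × 8.2337 = 8.2337 NOK
8.2337 NOK ÷ 11.973 = 0.687689 GBP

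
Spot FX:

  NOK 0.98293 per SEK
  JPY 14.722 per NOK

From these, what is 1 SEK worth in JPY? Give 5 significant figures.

1 SEK × 0.98293 = 0.98293 NOK
0.98293 NOK × 14.722 = 14.4707 JPY

SEK/JPY = 14.471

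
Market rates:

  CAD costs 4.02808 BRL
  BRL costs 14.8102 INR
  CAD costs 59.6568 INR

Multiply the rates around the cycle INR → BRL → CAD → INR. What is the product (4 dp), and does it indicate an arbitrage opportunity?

Around INR → BRL → CAD → INR: 1 ÷ 14.8102 ÷ 4.02808 × 59.6568 = 1.000002
Product ≈ 1 (deviation 0.000%, within rounding noise).

1.0000 (no arbitrage)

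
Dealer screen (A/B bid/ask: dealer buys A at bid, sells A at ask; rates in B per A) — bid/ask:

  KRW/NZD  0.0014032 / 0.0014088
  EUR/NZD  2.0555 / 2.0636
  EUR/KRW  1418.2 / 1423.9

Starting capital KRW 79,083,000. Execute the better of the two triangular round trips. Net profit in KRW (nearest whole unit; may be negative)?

Net profit: KRW 1,951,841

Best loop KRW → EUR → NZD → KRW:
KRW 79,083,000 ÷ 1423.9 (buy EUR at ask) = EUR 55,539.71
EUR 55,539.71 × 2.0555 (sell EUR at bid) = NZD 114,161.88
NZD 114,161.88 ÷ 0.0014088 (buy KRW at ask) = KRW 81,034,841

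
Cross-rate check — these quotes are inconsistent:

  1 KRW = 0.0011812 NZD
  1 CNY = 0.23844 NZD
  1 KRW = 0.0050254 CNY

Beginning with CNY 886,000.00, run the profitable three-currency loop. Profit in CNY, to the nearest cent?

Profit: CNY 12,793.73

Profitable loop is CNY → NZD → KRW → CNY:
CNY 886,000.00 × 0.23844 = NZD 211,257.84
NZD 211,257.84 ÷ 0.0011812 = KRW 178,850,186
KRW 178,850,186 × 0.0050254 = CNY 898,793.73
Profit = CNY 898,793.73 − CNY 886,000.00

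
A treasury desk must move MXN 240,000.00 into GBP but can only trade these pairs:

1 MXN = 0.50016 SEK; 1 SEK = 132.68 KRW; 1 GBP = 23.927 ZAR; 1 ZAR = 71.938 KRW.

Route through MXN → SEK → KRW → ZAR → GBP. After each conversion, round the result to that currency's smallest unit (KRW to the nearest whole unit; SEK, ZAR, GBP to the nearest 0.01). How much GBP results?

GBP 9,252.93

MXN 240,000.00 × 0.50016 = SEK 120,038.40
SEK 120,038.40 × 132.68 = KRW 15,926,695
KRW 15,926,695 ÷ 71.938 = ZAR 221,394.74
ZAR 221,394.74 ÷ 23.927 = GBP 9,252.93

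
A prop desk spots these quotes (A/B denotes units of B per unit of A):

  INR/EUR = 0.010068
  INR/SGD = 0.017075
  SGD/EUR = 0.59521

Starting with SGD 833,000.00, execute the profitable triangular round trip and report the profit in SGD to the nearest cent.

Profit: SGD 7,877.49

Profitable loop is SGD → EUR → INR → SGD:
SGD 833,000.00 × 0.59521 = EUR 495,809.93
EUR 495,809.93 ÷ 0.010068 = INR 49,246,119.39
INR 49,246,119.39 × 0.017075 = SGD 840,877.49
Profit = SGD 840,877.49 − SGD 833,000.00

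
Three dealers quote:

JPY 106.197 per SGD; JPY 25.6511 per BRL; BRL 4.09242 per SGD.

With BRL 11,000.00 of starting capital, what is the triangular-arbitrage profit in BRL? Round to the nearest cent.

Profit: BRL 128.04

Profitable loop is BRL → SGD → JPY → BRL:
BRL 11,000.00 ÷ 4.09242 = SGD 2,687.90
SGD 2,687.90 × 106.197 = JPY 285,447
JPY 285,447 ÷ 25.6511 = BRL 11,128.04
Profit = BRL 11,128.04 − BRL 11,000.00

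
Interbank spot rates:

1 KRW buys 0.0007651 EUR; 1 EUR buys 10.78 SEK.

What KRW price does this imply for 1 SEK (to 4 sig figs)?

1 SEK ÷ 10.78 = 0.0927644 EUR
0.0927644 EUR ÷ 0.0007651 = 121.245 KRW

SEK/KRW = 121.2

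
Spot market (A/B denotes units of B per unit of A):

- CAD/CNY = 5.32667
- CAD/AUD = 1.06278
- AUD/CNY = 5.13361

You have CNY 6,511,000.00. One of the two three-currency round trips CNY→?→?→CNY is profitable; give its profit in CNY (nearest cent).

Profit: CNY 157,960.55

Profitable loop is CNY → CAD → AUD → CNY:
CNY 6,511,000.00 ÷ 5.32667 = CAD 1,222,339.66
CAD 1,222,339.66 × 1.06278 = AUD 1,299,078.14
AUD 1,299,078.14 × 5.13361 = CNY 6,668,960.55
Profit = CNY 6,668,960.55 − CNY 6,511,000.00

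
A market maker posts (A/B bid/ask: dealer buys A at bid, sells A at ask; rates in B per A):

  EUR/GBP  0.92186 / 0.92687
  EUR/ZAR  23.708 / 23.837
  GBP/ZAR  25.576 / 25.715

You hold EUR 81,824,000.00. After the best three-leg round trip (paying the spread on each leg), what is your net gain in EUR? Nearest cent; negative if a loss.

Net result: EUR -434,145.77 (no profitable arbitrage after spreads)

Best loop EUR → ZAR → GBP → EUR:
EUR 81,824,000.00 × 23.708 (sell EUR at bid) = ZAR 1,939,883,392.00
ZAR 1,939,883,392.00 ÷ 25.715 (buy GBP at ask) = GBP 75,437,814.19
GBP 75,437,814.19 ÷ 0.92687 (buy EUR at ask) = EUR 81,389,854.23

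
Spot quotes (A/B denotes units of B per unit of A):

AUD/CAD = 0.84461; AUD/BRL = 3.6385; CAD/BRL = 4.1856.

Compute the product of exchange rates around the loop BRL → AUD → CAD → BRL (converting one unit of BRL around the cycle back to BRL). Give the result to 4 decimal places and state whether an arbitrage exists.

0.9716 (arbitrage exists)

Around BRL → AUD → CAD → BRL: 1 ÷ 3.6385 × 0.84461 × 4.1856 = 0.971609
Product < 1; profitable direction is BRL → CAD → AUD → BRL.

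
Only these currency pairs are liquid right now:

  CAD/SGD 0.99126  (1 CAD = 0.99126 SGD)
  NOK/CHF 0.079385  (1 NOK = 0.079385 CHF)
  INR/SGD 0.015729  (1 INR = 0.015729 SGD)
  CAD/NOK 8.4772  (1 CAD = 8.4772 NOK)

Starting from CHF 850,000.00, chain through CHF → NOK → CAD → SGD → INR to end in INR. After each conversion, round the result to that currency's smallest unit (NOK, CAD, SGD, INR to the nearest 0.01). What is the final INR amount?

CHF 850,000.00 ÷ 0.079385 = NOK 10,707,312.46
NOK 10,707,312.46 ÷ 8.4772 = CAD 1,263,071.82
CAD 1,263,071.82 × 0.99126 = SGD 1,252,032.57
SGD 1,252,032.57 ÷ 0.015729 = INR 79,600,265.12

INR 79,600,265.12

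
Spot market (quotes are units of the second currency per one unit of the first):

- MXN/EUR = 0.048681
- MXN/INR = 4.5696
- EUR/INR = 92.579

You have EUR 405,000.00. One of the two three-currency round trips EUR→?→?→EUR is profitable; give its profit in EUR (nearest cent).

Profitable loop is EUR → MXN → INR → EUR:
EUR 405,000.00 ÷ 0.048681 = MXN 8,319,467.55
MXN 8,319,467.55 × 4.5696 = INR 38,016,638.94
INR 38,016,638.94 ÷ 92.579 = EUR 410,639.98
Profit = EUR 410,639.98 − EUR 405,000.00

Profit: EUR 5,639.98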